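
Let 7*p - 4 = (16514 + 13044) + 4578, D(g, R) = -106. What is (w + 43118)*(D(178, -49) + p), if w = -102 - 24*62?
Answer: 1386952144/7 ≈ 1.9814e+8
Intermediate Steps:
w = -1590 (w = -102 - 1488 = -1590)
p = 34140/7 (p = 4/7 + ((16514 + 13044) + 4578)/7 = 4/7 + (29558 + 4578)/7 = 4/7 + (⅐)*34136 = 4/7 + 34136/7 = 34140/7 ≈ 4877.1)
(w + 43118)*(D(178, -49) + p) = (-1590 + 43118)*(-106 + 34140/7) = 41528*(33398/7) = 1386952144/7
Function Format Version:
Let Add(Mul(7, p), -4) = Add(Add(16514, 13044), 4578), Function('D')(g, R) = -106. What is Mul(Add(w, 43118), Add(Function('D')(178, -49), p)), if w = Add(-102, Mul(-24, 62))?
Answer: Rational(1386952144, 7) ≈ 1.9814e+8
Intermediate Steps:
w = -1590 (w = Add(-102, -1488) = -1590)
p = Rational(34140, 7) (p = Add(Rational(4, 7), Mul(Rational(1, 7), Add(Add(16514, 13044), 4578))) = Add(Rational(4, 7), Mul(Rational(1, 7), Add(29558, 4578))) = Add(Rational(4, 7), Mul(Rational(1, 7), 34136)) = Add(Rational(4, 7), Rational(34136, 7)) = Rational(34140, 7) ≈ 4877.1)
Mul(Add(w, 43118), Add(Function('D')(178, -49), p)) = Mul(Add(-1590, 43118), Add(-106, Rational(34140, 7))) = Mul(41528, Rational(33398, 7)) = Rational(1386952144, 7)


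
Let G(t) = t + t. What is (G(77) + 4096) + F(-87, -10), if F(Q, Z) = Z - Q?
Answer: 4327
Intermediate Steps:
G(t) = 2*t
(G(77) + 4096) + F(-87, -10) = (2*77 + 4096) + (-10 - 1*(-87)) = (154 + 4096) + (-10 + 87) = 4250 + 77 = 4327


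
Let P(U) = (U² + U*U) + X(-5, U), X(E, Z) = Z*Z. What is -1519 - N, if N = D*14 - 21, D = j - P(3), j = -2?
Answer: -1092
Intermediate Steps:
X(E, Z) = Z²
P(U) = 3*U² (P(U) = (U² + U*U) + U² = (U² + U²) + U² = 2*U² + U² = 3*U²)
D = -29 (D = -2 - 3*3² = -2 - 3*9 = -2 - 1*27 = -2 - 27 = -29)
N = -427 (N = -29*14 - 21 = -406 - 21 = -427)
-1519 - N = -1519 - 1*(-427) = -1519 + 427 = -1092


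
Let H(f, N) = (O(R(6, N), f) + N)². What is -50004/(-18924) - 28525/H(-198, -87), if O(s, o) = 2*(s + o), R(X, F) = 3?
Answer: 903129418/358813233 ≈ 2.5170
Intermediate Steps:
O(s, o) = 2*o + 2*s (O(s, o) = 2*(o + s) = 2*o + 2*s)
H(f, N) = (6 + N + 2*f)² (H(f, N) = ((2*f + 2*3) + N)² = ((2*f + 6) + N)² = ((6 + 2*f) + N)² = (6 + N + 2*f)²)
-50004/(-18924) - 28525/H(-198, -87) = -50004/(-18924) - 28525/(6 - 87 + 2*(-198))² = -50004*(-1/18924) - 28525/(6 - 87 - 396)² = 4167/1577 - 28525/((-477)²) = 4167/1577 - 28525/227529 = 903129418/358813233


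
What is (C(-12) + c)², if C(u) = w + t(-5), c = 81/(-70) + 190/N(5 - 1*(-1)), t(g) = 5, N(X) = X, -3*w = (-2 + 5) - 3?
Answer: 55606849/44100 ≈ 1260.9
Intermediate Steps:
w = 0 (w = -((-2 + 5) - 3)/3 = -(3 - 3)/3 = -⅓*0 = 0)
c = 6407/210 (c = 81/(-70) + 190/(5 - 1*(-1)) = 81*(-1/70) + 190/(5 + 1) = -81/70 + 190/6 = -81/70 + 190*(⅙) = -81/70 + 95/3 = 6407/210 ≈ 30.510)
C(u) = 5 (C(u) = 0 + 5 = 5)
(C(-12) + c)² = (5 + 6407/210)² = (7457/210)² = 55606849/44100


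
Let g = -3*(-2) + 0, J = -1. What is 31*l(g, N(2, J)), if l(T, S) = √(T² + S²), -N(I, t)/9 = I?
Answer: 186*√10 ≈ 588.18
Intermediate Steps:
N(I, t) = -9*I
g = 6 (g = 6 + 0 = 6)
l(T, S) = √(S² + T²)
31*l(g, N(2, J)) = 31*√((-9*2)² + 6²) = 31*√((-18)² + 36) = 31*√(324 + 36) = 31*√360 = 31*(6*√10) = 186*√10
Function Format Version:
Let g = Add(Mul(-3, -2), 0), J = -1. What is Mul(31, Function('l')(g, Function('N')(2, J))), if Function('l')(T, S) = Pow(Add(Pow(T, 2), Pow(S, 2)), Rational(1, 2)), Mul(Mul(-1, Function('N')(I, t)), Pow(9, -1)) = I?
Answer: Mul(186, Pow(10, Rational(1, 2))) ≈ 588.18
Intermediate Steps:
Function('N')(I, t) = Mul(-9, I)
g = 6 (g = Add(6, 0) = 6)
Function('l')(T, S) = Pow(Add(Pow(S, 2), Pow(T, 2)), Rational(1, 2))
Mul(31, Function('l')(g, Function('N')(2, J))) = Mul(31, Pow(Add(Pow(Mul(-9, 2), 2), Pow(6, 2)), Rational(1, 2))) = Mul(31, Pow(Add(Pow(-18, 2), 36), Rational(1, 2))) = Mul(31, Pow(Add(324, 36), Rational(1, 2))) = Mul(31, Pow(360, Rational(1, 2))) = Mul(31, Mul(6, Pow(10, Rational(1, 2)))) = Mul(186, Pow(10, Rational(1, 2)))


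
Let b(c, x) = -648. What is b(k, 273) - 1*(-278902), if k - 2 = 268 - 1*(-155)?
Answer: 278254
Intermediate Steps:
k = 425 (k = 2 + (268 - 1*(-155)) = 2 + (268 + 155) = 2 + 423 = 425)
b(k, 273) - 1*(-278902) = -648 - 1*(-278902) = -648 + 278902 = 278254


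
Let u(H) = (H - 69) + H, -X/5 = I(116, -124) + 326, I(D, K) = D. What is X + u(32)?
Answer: -2215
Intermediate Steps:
X = -2210 (X = -5*(116 + 326) = -5*442 = -2210)
u(H) = -69 + 2*H (u(H) = (-69 + H) + H = -69 + 2*H)
X + u(32) = -2210 + (-69 + 2*32) = -2210 + (-69 + 64) = -2210 - 5 = -2215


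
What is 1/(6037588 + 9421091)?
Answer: 1/15458679 ≈ 6.4689e-8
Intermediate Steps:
1/(6037588 + 9421091) = 1/15458679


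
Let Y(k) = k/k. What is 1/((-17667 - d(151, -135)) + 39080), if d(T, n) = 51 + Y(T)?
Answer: 1/21361 ≈ 4.6814e-5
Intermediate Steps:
Y(k) = 1
d(T, n) = 52 (d(T, n) = 51 + 1 = 52)
1/((-17667 - d(151, -135)) + 39080) = 1/((-17667 - 1*52) + 39080) = 1/((-17667 - 52) + 39080) = 1/(-17719 + 39080) = 1/21361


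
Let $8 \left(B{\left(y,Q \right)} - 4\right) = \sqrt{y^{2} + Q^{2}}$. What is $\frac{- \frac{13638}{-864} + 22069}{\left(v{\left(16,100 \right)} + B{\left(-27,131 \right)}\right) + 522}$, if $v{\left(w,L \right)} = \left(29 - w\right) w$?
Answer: $\frac{4668546812}{155081223} - \frac{3180209 \sqrt{17890}}{620324892} \approx 29.418$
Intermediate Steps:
$B{\left(y,Q \right)} = 4 + \frac{\sqrt{Q^{2} + y^{2}}}{8}$ ($B{\left(y,Q \right)} = 4 + \frac{\sqrt{y^{2} + Q^{2}}}{8} = 4 + \frac{\sqrt{Q^{2} + y^{2}}}{8}$)
$v{\left(w,L \right)} = w \left(29 - w\right)$
$\frac{- \frac{13638}{-864} + 22069}{\left(v{\left(16,100 \right)} + B{\left(-27,131 \right)}\right) + 522} = \frac{- \frac{13638}{-864} + 22069}{\left(16 \left(29 - 16\right) + \left(4 + \frac{\sqrt{131^{2} + \left(-27\right)^{2}}}{8}\right)\right) + 522} = \frac{\left(-13638\right) \left(- \frac{1}{864}\right) + 22069}{\left(16 \left(29 - 16\right) + \left(4 + \frac{\sqrt{17161 + 729}}{8}\right)\right) + 522} = \frac{\frac{2273}{144} + 22069}{\left(16 \cdot 13 + \left(4 + \frac{\sqrt{17890}}{8}\right)\right) + 522} = \frac{3180209}{144 \left(\left(208 + \left(4 + \frac{\sqrt{17890}}{8}\right)\right) + 522\right)} = \frac{3180209}{144 \left(\left(212 + \frac{\sqrt{17890}}{8}\right) + 522\right)} = \frac{3180209}{144 \left(734 + \frac{\sqrt{17890}}{8}\right)}$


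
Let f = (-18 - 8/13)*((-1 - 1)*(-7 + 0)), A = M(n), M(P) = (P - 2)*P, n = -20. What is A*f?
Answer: -1490720/13 ≈ -1.1467e+5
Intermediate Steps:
M(P) = P*(-2 + P) (M(P) = (-2 + P)*P = P*(-2 + P))
A = 440 (A = -20*(-2 - 20) = -20*(-22) = 440)
f = -3388/13 (f = (-18 - 8*1/13)*(-2*(-7)) = (-18 - 8/13)*14 = -242/13*14 = -3388/13 ≈ -260.62)
A*f = 440*(-3388/13) = -1490720/13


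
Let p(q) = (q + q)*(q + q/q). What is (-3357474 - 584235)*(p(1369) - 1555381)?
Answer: -8654727675411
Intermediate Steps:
p(q) = 2*q*(1 + q) (p(q) = (2*q)*(q + 1) = (2*q)*(1 + q) = 2*q*(1 + q))
(-3357474 - 584235)*(p(1369) - 1555381) = (-3357474 - 584235)*(2*1369*(1 + 1369) - 1555381) = -3941709*(2*1369*1370 - 1555381) = -3941709*(3751060 - 1555381) = -3941709*2195679 = -8654727675411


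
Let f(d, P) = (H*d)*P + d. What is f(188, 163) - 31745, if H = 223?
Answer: 6802055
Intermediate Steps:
f(d, P) = d + 223*P*d (f(d, P) = (223*d)*P + d = 223*P*d + d = d + 223*P*d)
f(188, 163) - 31745 = 188*(1 + 223*163) - 31745 = 188*(1 + 36349) - 31745 = 188*36350 - 31745 = 6833800 - 31745 = 6802055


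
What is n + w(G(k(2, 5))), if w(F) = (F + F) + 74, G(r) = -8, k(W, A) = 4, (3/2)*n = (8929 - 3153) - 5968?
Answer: -70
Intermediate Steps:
n = -128 (n = 2*((8929 - 3153) - 5968)/3 = 2*(5776 - 5968)/3 = (2/3)*(-192) = -128)
w(F) = 74 + 2*F (w(F) = 2*F + 74 = 74 + 2*F)
n + w(G(k(2, 5))) = -128 + (74 + 2*(-8)) = -128 + (74 - 16) = -128 + 58 = -70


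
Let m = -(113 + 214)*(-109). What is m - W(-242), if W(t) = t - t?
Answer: 35643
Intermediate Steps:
W(t) = 0
m = 35643 (m = -327*(-109) = -1*(-35643) = 35643)
m - W(-242) = 35643 - 1*0 = 35643 + 0 = 35643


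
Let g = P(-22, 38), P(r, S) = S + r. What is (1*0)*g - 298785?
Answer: -298785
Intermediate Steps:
g = 16 (g = 38 - 22 = 16)
(1*0)*g - 298785 = (1*0)*16 - 298785 = 0*16 - 298785 = 0 - 298785 = -298785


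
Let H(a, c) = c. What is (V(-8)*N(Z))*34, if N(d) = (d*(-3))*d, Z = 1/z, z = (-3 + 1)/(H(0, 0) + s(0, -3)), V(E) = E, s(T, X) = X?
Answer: 1836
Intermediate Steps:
z = 2/3 (z = (-3 + 1)/(0 - 3) = -2/(-3) = -2*(-1/3) = 2/3 ≈ 0.66667)
Z = 3/2 (Z = 1/(2/3) = 3/2 ≈ 1.5000)
N(d) = -3*d**2 (N(d) = (-3*d)*d = -3*d**2)
(V(-8)*N(Z))*34 = -(-24)*(3/2)**2*34 = -(-24)*9/4*34 = -8*(-27/4)*34 = 54*34 = 1836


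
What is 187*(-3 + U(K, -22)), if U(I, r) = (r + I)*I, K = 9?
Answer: -22440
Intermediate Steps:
U(I, r) = I*(I + r) (U(I, r) = (I + r)*I = I*(I + r))
187*(-3 + U(K, -22)) = 187*(-3 + 9*(9 - 22)) = 187*(-3 + 9*(-13)) = 187*(-3 - 117) = 187*(-120) = -22440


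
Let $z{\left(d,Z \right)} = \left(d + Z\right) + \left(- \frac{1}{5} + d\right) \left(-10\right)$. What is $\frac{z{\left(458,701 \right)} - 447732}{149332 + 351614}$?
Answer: $- \frac{451151}{500946} \approx -0.9006$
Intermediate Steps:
$z{\left(d,Z \right)} = 2 + Z - 9 d$ ($z{\left(d,Z \right)} = \left(Z + d\right) + \left(\left(-1\right) \frac{1}{5} + d\right) \left(-10\right) = \left(Z + d\right) + \left(- \frac{1}{5} + d\right) \left(-10\right) = \left(Z + d\right) - \left(-2 + 10 d\right) = 2 + Z - 9 d$)
$\frac{z{\left(458,701 \right)} - 447732}{149332 + 351614} = \frac{\left(2 + 701 - 4122\right) - 447732}{149332 + 351614} = \frac{\left(2 + 701 - 4122\right) - 447732}{500946} = \left(-3419 - 447732\right) \frac{1}{500946} = \left(-451151\right) \frac{1}{500946} = - \frac{451151}{500946}$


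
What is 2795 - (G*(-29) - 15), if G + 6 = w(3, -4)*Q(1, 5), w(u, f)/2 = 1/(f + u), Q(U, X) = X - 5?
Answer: 2636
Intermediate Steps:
Q(U, X) = -5 + X
w(u, f) = 2/(f + u)
G = -6 (G = -6 + (2/(-4 + 3))*(-5 + 5) = -6 + (2/(-1))*0 = -6 + (2*(-1))*0 = -6 - 2*0 = -6 + 0 = -6)
2795 - (G*(-29) - 15) = 2795 - (-6*(-29) - 15) = 2795 - (174 - 15) = 2795 - 1*159 = 2795 - 159 = 2636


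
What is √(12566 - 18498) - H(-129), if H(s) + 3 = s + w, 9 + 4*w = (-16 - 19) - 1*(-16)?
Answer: 139 + 2*I*√1483 ≈ 139.0 + 77.02*I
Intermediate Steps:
w = -7 (w = -9/4 + ((-16 - 19) - 1*(-16))/4 = -9/4 + (-35 + 16)/4 = -9/4 + (¼)*(-19) = -9/4 - 19/4 = -7)
H(s) = -10 + s (H(s) = -3 + (s - 7) = -3 + (-7 + s) = -10 + s)
√(12566 - 18498) - H(-129) = √(12566 - 18498) - (-10 - 129) = √(-5932) - 1*(-139) = 2*I*√1483 + 139 = 139 + 2*I*√1483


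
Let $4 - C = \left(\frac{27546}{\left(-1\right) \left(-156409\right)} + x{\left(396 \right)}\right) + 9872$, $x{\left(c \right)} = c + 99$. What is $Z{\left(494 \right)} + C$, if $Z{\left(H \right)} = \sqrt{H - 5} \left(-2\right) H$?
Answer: $- \frac{1620894013}{156409} - 988 \sqrt{489} \approx -32211.0$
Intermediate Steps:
$Z{\left(H \right)} = - 2 H \sqrt{-5 + H}$ ($Z{\left(H \right)} = \sqrt{-5 + H} \left(-2\right) H = - 2 \sqrt{-5 + H} H = - 2 H \sqrt{-5 + H}$)
$x{\left(c \right)} = 99 + c$
$C = - \frac{1620894013}{156409}$ ($C = 4 - \left(\left(\frac{27546}{\left(-1\right) \left(-156409\right)} + \left(99 + 396\right)\right) + 9872\right) = 4 - \left(\left(\frac{27546}{156409} + 495\right) + 9872\right) = 4 - \left(\frac{77450001}{156409} + 9872\right) = 4 - \frac{1621519649}{156409} = - \frac{1620894013}{156409} \approx -10363.0$)
$Z{\left(494 \right)} + C = \left(-2\right) 494 \sqrt{-5 + 494} - \frac{1620894013}{156409} = \left(-2\right) 494 \sqrt{489} - \frac{1620894013}{156409} = - 988 \sqrt{489} - \frac{1620894013}{156409} = - \frac{1620894013}{156409} - 988 \sqrt{489}$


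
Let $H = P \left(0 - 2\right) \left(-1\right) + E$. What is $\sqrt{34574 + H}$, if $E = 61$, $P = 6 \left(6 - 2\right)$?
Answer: $\sqrt{34683} \approx 186.23$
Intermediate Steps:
$P = 24$ ($P = 6 \cdot 4 = 24$)
$H = 109$ ($H = 24 \left(0 - 2\right) \left(-1\right) + 61 = 24 \left(\left(-2\right) \left(-1\right)\right) + 61 = 24 \cdot 2 + 61 = 48 + 61 = 109$)
$\sqrt{34574 + H} = \sqrt{34574 + 109} = \sqrt{34683}$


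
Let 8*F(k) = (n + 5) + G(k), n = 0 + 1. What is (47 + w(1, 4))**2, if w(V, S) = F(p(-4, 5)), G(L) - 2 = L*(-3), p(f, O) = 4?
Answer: 8649/4 ≈ 2162.3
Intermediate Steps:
n = 1
G(L) = 2 - 3*L (G(L) = 2 + L*(-3) = 2 - 3*L)
F(k) = 1 - 3*k/8 (F(k) = ((1 + 5) + (2 - 3*k))/8 = (6 + (2 - 3*k))/8 = (8 - 3*k)/8 = 1 - 3*k/8)
w(V, S) = -1/2 (w(V, S) = 1 - 3/8*4 = 1 - 3/2 = -1/2)
(47 + w(1, 4))**2 = (47 - 1/2)**2 = (93/2)**2 = 8649/4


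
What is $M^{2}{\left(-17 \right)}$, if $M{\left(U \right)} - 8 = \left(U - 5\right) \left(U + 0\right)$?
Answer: $145924$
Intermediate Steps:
$M{\left(U \right)} = 8 + U \left(-5 + U\right)$ ($M{\left(U \right)} = 8 + \left(U - 5\right) \left(U + 0\right) = 8 + \left(-5 + U\right) U = 8 + U \left(-5 + U\right)$)
$M^{2}{\left(-17 \right)} = \left(8 + \left(-17\right)^{2} - -85\right)^{2} = \left(8 + 289 + 85\right)^{2} = 382^{2} = 145924$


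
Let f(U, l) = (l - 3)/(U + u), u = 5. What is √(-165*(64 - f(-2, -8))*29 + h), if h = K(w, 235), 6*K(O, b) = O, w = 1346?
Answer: I*√2912046/3 ≈ 568.82*I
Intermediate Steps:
K(O, b) = O/6
f(U, l) = (-3 + l)/(5 + U) (f(U, l) = (l - 3)/(U + 5) = (-3 + l)/(5 + U))
h = 673/3 (h = (⅙)*1346 = 673/3 ≈ 224.33)
√(-165*(64 - f(-2, -8))*29 + h) = √(-165*(64 - (-3 - 8)/(5 - 2))*29 + 673/3) = √(-165*(64 - (-11)/3)*29 + 673/3) = √(-165*(64 - 1*(-11/3))*29 + 673/3) = √(-165*(64 + 11/3)*29 + 673/3) = √(-165*203/3*29 + 673/3) = √(-11165*29 + 673/3) = √(-323785 + 673/3) = √(-970682/3) = I*√2912046/3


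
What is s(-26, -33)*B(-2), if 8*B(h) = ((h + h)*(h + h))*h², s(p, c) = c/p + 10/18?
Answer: 1708/117 ≈ 14.598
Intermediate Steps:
s(p, c) = 5/9 + c/p (s(p, c) = c/p + 10*(1/18) = c/p + 5/9 = 5/9 + c/p)
B(h) = h⁴/2 (B(h) = (((h + h)*(h + h))*h²)/8 = (((2*h)*(2*h))*h²)/8 = ((4*h²)*h²)/8 = (4*h⁴)/8 = h⁴/2)
s(-26, -33)*B(-2) = (5/9 - 33/(-26))*((½)*(-2)⁴) = (5/9 - 33*(-1/26))*((½)*16) = (5/9 + 33/26)*8 = (427/234)*8 = 1708/117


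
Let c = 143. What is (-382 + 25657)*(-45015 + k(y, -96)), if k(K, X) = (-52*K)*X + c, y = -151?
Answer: -20186232600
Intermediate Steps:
k(K, X) = 143 - 52*K*X (k(K, X) = (-52*K)*X + 143 = -52*K*X + 143 = 143 - 52*K*X)
(-382 + 25657)*(-45015 + k(y, -96)) = (-382 + 25657)*(-45015 + (143 - 52*(-151)*(-96))) = 25275*(-45015 + (143 - 753792)) = 25275*(-45015 - 753649) = 25275*(-798664) = -20186232600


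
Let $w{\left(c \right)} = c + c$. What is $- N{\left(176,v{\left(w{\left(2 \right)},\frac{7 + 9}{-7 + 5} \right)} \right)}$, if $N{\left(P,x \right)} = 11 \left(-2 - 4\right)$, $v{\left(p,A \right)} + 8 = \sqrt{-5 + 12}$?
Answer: $66$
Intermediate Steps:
$w{\left(c \right)} = 2 c$
$v{\left(p,A \right)} = -8 + \sqrt{7}$ ($v{\left(p,A \right)} = -8 + \sqrt{-5 + 12} = -8 + \sqrt{7}$)
$N{\left(P,x \right)} = -66$ ($N{\left(P,x \right)} = 11 \left(-6\right) = -66$)
$- N{\left(176,v{\left(w{\left(2 \right)},\frac{7 + 9}{-7 + 5} \right)} \right)} = \left(-1\right) \left(-66\right) = 66$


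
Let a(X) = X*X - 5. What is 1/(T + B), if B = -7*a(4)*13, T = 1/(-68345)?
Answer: -68345/68413346 ≈ -0.00099900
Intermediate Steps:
a(X) = -5 + X² (a(X) = X² - 5 = -5 + X²)
T = -1/68345 ≈ -1.4632e-5
B = -1001 (B = -7*(-5 + 4²)*13 = -7*(-5 + 16)*13 = -7*11*13 = -77*13 = -1001)
1/(T + B) = 1/(-1/68345 - 1001) = 1/(-68413346/68345) = -68345/68413346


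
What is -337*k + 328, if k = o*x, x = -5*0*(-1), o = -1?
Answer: 328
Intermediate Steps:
x = 0 (x = 0*(-1) = 0)
k = 0 (k = -1*0 = 0)
-337*k + 328 = -337*0 + 328 = 0 + 328 = 328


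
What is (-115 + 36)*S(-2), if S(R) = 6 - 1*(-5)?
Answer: -869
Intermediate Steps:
S(R) = 11 (S(R) = 6 + 5 = 11)
(-115 + 36)*S(-2) = (-115 + 36)*11 = -79*11 = -869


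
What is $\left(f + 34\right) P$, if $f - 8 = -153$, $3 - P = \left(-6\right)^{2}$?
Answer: $3663$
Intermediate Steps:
$P = -33$ ($P = 3 - \left(-6\right)^{2} = 3 - 36 = -33$)
$f = -145$ ($f = 8 - 153 = -145$)
$\left(f + 34\right) P = \left(-145 + 34\right) \left(-33\right) = \left(-111\right) \left(-33\right) = 3663$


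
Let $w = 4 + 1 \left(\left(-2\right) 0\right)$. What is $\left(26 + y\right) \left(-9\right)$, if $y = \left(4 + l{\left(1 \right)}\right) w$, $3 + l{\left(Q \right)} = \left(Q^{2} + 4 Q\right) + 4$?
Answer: $-594$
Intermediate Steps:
$l{\left(Q \right)} = 1 + Q^{2} + 4 Q$ ($l{\left(Q \right)} = -3 + \left(\left(Q^{2} + 4 Q\right) + 4\right) = -3 + \left(4 + Q^{2} + 4 Q\right) = 1 + Q^{2} + 4 Q$)
$w = 4$ ($w = 4 + 1 \cdot 0 = 4 + 0 = 4$)
$y = 40$ ($y = \left(4 + \left(1 + 1^{2} + 4 \cdot 1\right)\right) 4 = \left(4 + \left(1 + 1 + 4\right)\right) 4 = \left(4 + 6\right) 4 = 10 \cdot 4 = 40$)
$\left(26 + y\right) \left(-9\right) = \left(26 + 40\right) \left(-9\right) = 66 \left(-9\right) = -594$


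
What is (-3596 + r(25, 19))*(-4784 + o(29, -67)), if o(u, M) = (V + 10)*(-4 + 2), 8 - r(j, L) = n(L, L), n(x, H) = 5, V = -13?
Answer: 17167354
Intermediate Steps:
r(j, L) = 3 (r(j, L) = 8 - 1*5 = 8 - 5 = 3)
o(u, M) = 6 (o(u, M) = (-13 + 10)*(-4 + 2) = -3*(-2) = 6)
(-3596 + r(25, 19))*(-4784 + o(29, -67)) = (-3596 + 3)*(-4784 + 6) = -3593*(-4778) = 17167354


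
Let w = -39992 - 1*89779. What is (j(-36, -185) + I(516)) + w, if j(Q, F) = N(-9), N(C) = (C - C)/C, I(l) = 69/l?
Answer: -22320589/172 ≈ -1.2977e+5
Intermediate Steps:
N(C) = 0 (N(C) = 0/C = 0)
j(Q, F) = 0
w = -129771 (w = -39992 - 89779 = -129771)
(j(-36, -185) + I(516)) + w = (0 + 69/516) - 129771 = (0 + 69*(1/516)) - 129771 = (0 + 23/172) - 129771 = 23/172 - 129771 = -22320589/172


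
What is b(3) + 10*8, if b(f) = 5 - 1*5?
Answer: 80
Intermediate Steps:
b(f) = 0 (b(f) = 5 - 5 = 0)
b(3) + 10*8 = 0 + 10*8 = 0 + 80 = 80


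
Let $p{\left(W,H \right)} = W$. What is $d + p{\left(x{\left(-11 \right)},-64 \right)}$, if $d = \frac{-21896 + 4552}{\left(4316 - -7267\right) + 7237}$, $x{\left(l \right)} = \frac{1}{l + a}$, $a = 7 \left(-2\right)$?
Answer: $- \frac{22621}{23525} \approx -0.96157$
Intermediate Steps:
$a = -14$
$x{\left(l \right)} = \frac{1}{-14 + l}$ ($x{\left(l \right)} = \frac{1}{l - 14} = \frac{1}{-14 + l}$)
$d = - \frac{4336}{4705}$ ($d = - \frac{17344}{\left(4316 + 7267\right) + 7237} = - \frac{17344}{11583 + 7237} = - \frac{17344}{18820} = \left(-17344\right) \frac{1}{18820} = - \frac{4336}{4705} \approx -0.92157$)
$d + p{\left(x{\left(-11 \right)},-64 \right)} = - \frac{4336}{4705} + \frac{1}{-14 - 11} = - \frac{4336}{4705} + \frac{1}{-25} = - \frac{4336}{4705} - \frac{1}{25} = - \frac{22621}{23525}$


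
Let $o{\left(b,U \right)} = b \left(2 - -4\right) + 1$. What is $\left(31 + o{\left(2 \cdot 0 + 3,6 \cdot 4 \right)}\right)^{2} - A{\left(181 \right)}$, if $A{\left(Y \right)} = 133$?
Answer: $2367$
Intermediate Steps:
$o{\left(b,U \right)} = 1 + 6 b$ ($o{\left(b,U \right)} = b \left(2 + 4\right) + 1 = b 6 + 1 = 6 b + 1 = 1 + 6 b$)
$\left(31 + o{\left(2 \cdot 0 + 3,6 \cdot 4 \right)}\right)^{2} - A{\left(181 \right)} = \left(31 + \left(1 + 6 \left(2 \cdot 0 + 3\right)\right)\right)^{2} - 133 = \left(31 + \left(1 + 6 \left(0 + 3\right)\right)\right)^{2} - 133 = \left(31 + \left(1 + 6 \cdot 3\right)\right)^{2} - 133 = \left(31 + \left(1 + 18\right)\right)^{2} - 133 = \left(31 + 19\right)^{2} - 133 = 50^{2} - 133 = 2500 - 133 = 2367$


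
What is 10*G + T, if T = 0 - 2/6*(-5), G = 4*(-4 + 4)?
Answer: 5/3 ≈ 1.6667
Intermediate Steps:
G = 0 (G = 4*0 = 0)
T = 5/3 (T = 0 - 2*⅙*(-5) = 0 - ⅓*(-5) = 0 + 5/3 = 5/3 ≈ 1.6667)
10*G + T = 10*0 + 5/3 = 0 + 5/3 = 5/3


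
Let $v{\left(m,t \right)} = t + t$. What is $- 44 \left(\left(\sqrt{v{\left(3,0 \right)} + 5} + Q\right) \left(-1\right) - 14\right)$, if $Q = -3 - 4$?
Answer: $308 + 44 \sqrt{5} \approx 406.39$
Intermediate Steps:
$Q = -7$ ($Q = -3 - 4 = -7$)
$v{\left(m,t \right)} = 2 t$
$- 44 \left(\left(\sqrt{v{\left(3,0 \right)} + 5} + Q\right) \left(-1\right) - 14\right) = - 44 \left(\left(\sqrt{2 \cdot 0 + 5} - 7\right) \left(-1\right) - 14\right) = - 44 \left(\left(\sqrt{0 + 5} - 7\right) \left(-1\right) - 14\right) = - 44 \left(\left(\sqrt{5} - 7\right) \left(-1\right) - 14\right) = - 44 \left(\left(-7 + \sqrt{5}\right) \left(-1\right) - 14\right) = - 44 \left(\left(7 - \sqrt{5}\right) - 14\right) = - 44 \left(-7 - \sqrt{5}\right) = 308 + 44 \sqrt{5}$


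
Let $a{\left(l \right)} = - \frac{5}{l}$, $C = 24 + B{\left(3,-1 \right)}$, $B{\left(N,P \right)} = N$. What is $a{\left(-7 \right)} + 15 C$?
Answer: $\frac{2840}{7} \approx 405.71$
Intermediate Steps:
$C = 27$ ($C = 24 + 3 = 27$)
$a{\left(-7 \right)} + 15 C = - \frac{5}{-7} + 15 \cdot 27 = \left(-5\right) \left(- \frac{1}{7}\right) + 405 = \frac{5}{7} + 405 = \frac{2840}{7}$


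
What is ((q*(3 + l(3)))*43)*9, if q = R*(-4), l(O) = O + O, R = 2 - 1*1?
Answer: -13932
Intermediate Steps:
R = 1 (R = 2 - 1 = 1)
l(O) = 2*O
q = -4 (q = 1*(-4) = -4)
((q*(3 + l(3)))*43)*9 = (-4*(3 + 2*3)*43)*9 = (-4*(3 + 6)*43)*9 = (-4*9*43)*9 = -36*43*9 = -1548*9 = -13932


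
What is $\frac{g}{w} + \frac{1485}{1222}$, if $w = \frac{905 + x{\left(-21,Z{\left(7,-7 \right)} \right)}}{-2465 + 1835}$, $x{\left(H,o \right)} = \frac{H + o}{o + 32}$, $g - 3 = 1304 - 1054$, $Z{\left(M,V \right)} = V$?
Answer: $- \frac{4835807955}{27613534} \approx -175.12$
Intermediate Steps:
$g = 253$ ($g = 3 + \left(1304 - 1054\right) = 3 + 250 = 253$)
$x{\left(H,o \right)} = \frac{H + o}{32 + o}$
$w = - \frac{22597}{15750}$ ($w = \frac{905 + \frac{-21 - 7}{32 - 7}}{-2465 + 1835} = \frac{905 + \frac{1}{25} \left(-28\right)}{-630} = \left(905 + \frac{1}{25} \left(-28\right)\right) \left(- \frac{1}{630}\right) = \left(905 - \frac{28}{25}\right) \left(- \frac{1}{630}\right) = \frac{22597}{25} \left(- \frac{1}{630}\right) = - \frac{22597}{15750} \approx -1.4347$)
$\frac{g}{w} + \frac{1485}{1222} = \frac{253}{- \frac{22597}{15750}} + \frac{1485}{1222} = 253 \left(- \frac{15750}{22597}\right) + 1485 \cdot \frac{1}{1222} = - \frac{3984750}{22597} + \frac{1485}{1222} = - \frac{4835807955}{27613534}$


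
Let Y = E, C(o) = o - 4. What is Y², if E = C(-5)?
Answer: 81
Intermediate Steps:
C(o) = -4 + o
E = -9 (E = -4 - 5 = -9)
Y = -9
Y² = (-9)² = 81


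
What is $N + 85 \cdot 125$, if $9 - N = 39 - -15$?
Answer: $10580$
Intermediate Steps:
$N = -45$ ($N = 9 - \left(39 - -15\right) = 9 - \left(39 + 15\right) = 9 - 54 = -45$)
$N + 85 \cdot 125 = -45 + 85 \cdot 125 = -45 + 10625 = 10580$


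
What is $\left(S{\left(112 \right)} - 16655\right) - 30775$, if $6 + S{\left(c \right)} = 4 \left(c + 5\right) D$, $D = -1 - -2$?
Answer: $-46968$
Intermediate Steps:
$D = 1$ ($D = -1 + 2 = 1$)
$S{\left(c \right)} = 14 + 4 c$ ($S{\left(c \right)} = -6 + 4 \left(c + 5\right) 1 = -6 + 4 \left(5 + c\right) 1 = -6 + \left(20 + 4 c\right) 1 = -6 + \left(20 + 4 c\right) = 14 + 4 c$)
$\left(S{\left(112 \right)} - 16655\right) - 30775 = \left(\left(14 + 4 \cdot 112\right) - 16655\right) - 30775 = \left(\left(14 + 448\right) - 16655\right) - 30775 = \left(462 - 16655\right) - 30775 = -16193 - 30775 = -46968$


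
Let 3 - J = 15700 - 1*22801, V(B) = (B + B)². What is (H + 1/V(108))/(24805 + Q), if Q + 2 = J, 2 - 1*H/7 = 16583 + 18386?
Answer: -11419942463/1488652992 ≈ -7.6713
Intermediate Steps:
V(B) = 4*B² (V(B) = (2*B)² = 4*B²)
J = 7104 (J = 3 - (15700 - 1*22801) = 3 - (15700 - 22801) = 3 - 1*(-7101) = 3 + 7101 = 7104)
H = -244769 (H = 14 - 7*(16583 + 18386) = 14 - 7*34969 = 14 - 244783 = -244769)
Q = 7102 (Q = -2 + 7104 = 7102)
(H + 1/V(108))/(24805 + Q) = (-244769 + 1/(4*108²))/(24805 + 7102) = (-244769 + 1/(4*11664))/31907 = (-244769 + 1/46656)*(1/31907) = -11419942463/46656*1/31907 = -11419942463/1488652992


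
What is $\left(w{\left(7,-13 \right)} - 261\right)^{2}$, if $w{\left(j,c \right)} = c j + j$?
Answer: $119025$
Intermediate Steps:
$w{\left(j,c \right)} = j + c j$
$\left(w{\left(7,-13 \right)} - 261\right)^{2} = \left(7 \left(1 - 13\right) - 261\right)^{2} = \left(7 \left(-12\right) - 261\right)^{2} = \left(-84 - 261\right)^{2} = \left(-345\right)^{2} = 119025$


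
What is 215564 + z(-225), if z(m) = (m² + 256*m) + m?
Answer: 208364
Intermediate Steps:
z(m) = m² + 257*m
215564 + z(-225) = 215564 - 225*(257 - 225) = 215564 - 225*32 = 215564 - 7200 = 208364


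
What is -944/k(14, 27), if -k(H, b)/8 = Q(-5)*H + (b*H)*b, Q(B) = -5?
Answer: 59/5068 ≈ 0.011642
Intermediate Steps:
k(H, b) = 40*H - 8*H*b**2 (k(H, b) = -8*(-5*H + (b*H)*b) = -8*(-5*H + (H*b)*b) = -8*(-5*H + H*b**2) = 40*H - 8*H*b**2)
-944/k(14, 27) = -944*1/(112*(5 - 1*27**2)) = -944*1/(112*(5 - 1*729)) = -944*1/(112*(5 - 729)) = -944/(8*14*(-724)) = -944/(-81088) = -944*(-1/81088) = 59/5068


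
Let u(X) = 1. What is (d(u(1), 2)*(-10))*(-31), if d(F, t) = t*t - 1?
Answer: 930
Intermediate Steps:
d(F, t) = -1 + t² (d(F, t) = t² - 1 = -1 + t²)
(d(u(1), 2)*(-10))*(-31) = ((-1 + 2²)*(-10))*(-31) = ((-1 + 4)*(-10))*(-31) = (3*(-10))*(-31) = -30*(-31) = 930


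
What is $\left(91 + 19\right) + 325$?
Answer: $435$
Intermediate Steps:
$\left(91 + 19\right) + 325 = 110 + 325 = 435$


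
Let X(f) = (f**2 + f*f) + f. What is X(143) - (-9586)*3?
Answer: 69799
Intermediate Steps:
X(f) = f + 2*f**2 (X(f) = (f**2 + f**2) + f = 2*f**2 + f = f + 2*f**2)
X(143) - (-9586)*3 = 143*(1 + 2*143) - (-9586)*3 = 143*(1 + 286) - 1*(-28758) = 143*287 + 28758 = 41041 + 28758 = 69799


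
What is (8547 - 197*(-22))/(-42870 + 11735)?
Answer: -12881/31135 ≈ -0.41371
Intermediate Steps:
(8547 - 197*(-22))/(-42870 + 11735) = (8547 + 4334)/(-31135) = 12881*(-1/31135) = -12881/31135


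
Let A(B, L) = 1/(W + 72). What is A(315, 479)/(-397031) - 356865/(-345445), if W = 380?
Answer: 12808456621387/12398574591068 ≈ 1.0331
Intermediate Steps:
A(B, L) = 1/452 (A(B, L) = 1/(380 + 72) = 1/452)
A(315, 479)/(-397031) - 356865/(-345445) = (1/452)/(-397031) - 356865/(-345445) = (1/452)*(-1/397031) - 356865*(-1/345445) = -1/179458012 + 71373/69089 = 12808456621387/12398574591068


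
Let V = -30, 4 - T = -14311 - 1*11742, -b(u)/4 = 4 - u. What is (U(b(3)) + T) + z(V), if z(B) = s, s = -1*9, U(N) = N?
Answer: 26044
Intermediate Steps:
b(u) = -16 + 4*u (b(u) = -4*(4 - u) = -16 + 4*u)
T = 26057 (T = 4 - (-14311 - 1*11742) = 4 - (-14311 - 11742) = 4 - 1*(-26053) = 4 + 26053 = 26057)
s = -9
z(B) = -9
(U(b(3)) + T) + z(V) = ((-16 + 4*3) + 26057) - 9 = ((-16 + 12) + 26057) - 9 = (-4 + 26057) - 9 = 26053 - 9 = 26044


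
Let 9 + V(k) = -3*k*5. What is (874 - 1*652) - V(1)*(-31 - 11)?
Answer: -786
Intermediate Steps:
V(k) = -9 - 15*k (V(k) = -9 - 3*k*5 = -9 - 15*k)
(874 - 1*652) - V(1)*(-31 - 11) = (874 - 1*652) - (-9 - 15*1)*(-31 - 11) = (874 - 652) - (-9 - 15)*(-42) = 222 - (-24)*(-42) = 222 - 1*1008 = 222 - 1008 = -786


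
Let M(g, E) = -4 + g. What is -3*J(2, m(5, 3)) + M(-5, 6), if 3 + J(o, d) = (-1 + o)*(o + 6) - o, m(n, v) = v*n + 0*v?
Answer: -18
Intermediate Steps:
m(n, v) = n*v (m(n, v) = n*v + 0 = n*v)
J(o, d) = -3 - o + (-1 + o)*(6 + o) (J(o, d) = -3 + ((-1 + o)*(o + 6) - o) = -3 + ((-1 + o)*(6 + o) - o) = -3 + (-o + (-1 + o)*(6 + o)) = -3 - o + (-1 + o)*(6 + o))
-3*J(2, m(5, 3)) + M(-5, 6) = -3*(-9 + 2² + 4*2) + (-4 - 5) = -3*(-9 + 4 + 8) - 9 = -3*3 - 9 = -9 - 9 = -18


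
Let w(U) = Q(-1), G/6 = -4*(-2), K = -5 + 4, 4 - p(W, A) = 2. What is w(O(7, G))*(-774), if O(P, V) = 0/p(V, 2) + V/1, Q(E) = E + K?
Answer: 1548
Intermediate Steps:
p(W, A) = 2 (p(W, A) = 4 - 1*2 = 4 - 2 = 2)
K = -1
Q(E) = -1 + E (Q(E) = E - 1 = -1 + E)
G = 48 (G = 6*(-4*(-2)) = 6*8 = 48)
O(P, V) = V (O(P, V) = 0/2 + V/1 = 0*(1/2) + V*1 = 0 + V = V)
w(U) = -2 (w(U) = -1 - 1 = -2)
w(O(7, G))*(-774) = -2*(-774) = 1548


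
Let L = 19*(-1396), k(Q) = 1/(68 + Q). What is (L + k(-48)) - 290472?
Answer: -6339919/20 ≈ -3.1700e+5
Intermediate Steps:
L = -26524
(L + k(-48)) - 290472 = (-26524 + 1/(68 - 48)) - 290472 = (-26524 + 1/20) - 290472 = -530479/20 - 290472 = -6339919/20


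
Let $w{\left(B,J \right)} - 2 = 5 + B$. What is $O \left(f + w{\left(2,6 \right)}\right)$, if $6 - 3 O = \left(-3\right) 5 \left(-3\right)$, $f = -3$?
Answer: $-78$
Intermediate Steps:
$w{\left(B,J \right)} = 7 + B$ ($w{\left(B,J \right)} = 2 + \left(5 + B\right) = 7 + B$)
$O = -13$ ($O = 2 - \frac{\left(-3\right) 5 \left(-3\right)}{3} = 2 - \frac{\left(-15\right) \left(-3\right)}{3} = 2 - 15 = -13$)
$O \left(f + w{\left(2,6 \right)}\right) = - 13 \left(-3 + \left(7 + 2\right)\right) = - 13 \left(-3 + 9\right) = \left(-13\right) 6 = -78$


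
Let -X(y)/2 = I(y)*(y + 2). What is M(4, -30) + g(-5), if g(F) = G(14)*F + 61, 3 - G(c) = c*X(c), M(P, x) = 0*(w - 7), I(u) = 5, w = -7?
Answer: -11154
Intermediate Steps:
M(P, x) = 0 (M(P, x) = 0*(-7 - 7) = 0*(-14) = 0)
X(y) = -20 - 10*y (X(y) = -10*(y + 2) = -10*(2 + y) = -2*(10 + 5*y) = -20 - 10*y)
G(c) = 3 - c*(-20 - 10*c)
g(F) = 61 + 2243*F (g(F) = (3 + 10*14*(2 + 14))*F + 61 = (3 + 10*14*16)*F + 61 = (3 + 2240)*F + 61 = 2243*F + 61 = 61 + 2243*F)
M(4, -30) + g(-5) = 0 + (61 + 2243*(-5)) = 0 + (61 - 11215) = 0 - 11154 = -11154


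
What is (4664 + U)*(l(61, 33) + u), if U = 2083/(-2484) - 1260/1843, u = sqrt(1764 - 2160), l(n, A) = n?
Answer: 1302037628699/4578012 + 21344879159*I*sqrt(11)/763002 ≈ 2.8441e+5 + 92782.0*I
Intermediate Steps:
u = 6*I*sqrt(11) (u = sqrt(-396) = 6*I*sqrt(11) ≈ 19.9*I)
U = -6968809/4578012 (U = 2083*(-1/2484) - 1260*1/1843 = -2083/2484 - 1260/1843 = -6968809/4578012 ≈ -1.5222)
(4664 + U)*(l(61, 33) + u) = (4664 - 6968809/4578012)*(61 + 6*I*sqrt(11)) = 21344879159*(61 + 6*I*sqrt(11))/4578012 = 1302037628699/4578012 + 21344879159*I*sqrt(11)/763002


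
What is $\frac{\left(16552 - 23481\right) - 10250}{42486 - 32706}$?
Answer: $- \frac{17179}{9780} \approx -1.7565$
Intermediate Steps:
$\frac{\left(16552 - 23481\right) - 10250}{42486 - 32706} = \frac{\left(16552 - 23481\right) - 10250}{9780} = \left(-6929 - 10250\right) \frac{1}{9780} = \left(-17179\right) \frac{1}{9780} = - \frac{17179}{9780}$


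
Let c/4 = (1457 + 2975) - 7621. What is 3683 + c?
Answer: -9073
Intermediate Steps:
c = -12756 (c = 4*((1457 + 2975) - 7621) = 4*(4432 - 7621) = 4*(-3189) = -12756)
3683 + c = 3683 - 12756 = -9073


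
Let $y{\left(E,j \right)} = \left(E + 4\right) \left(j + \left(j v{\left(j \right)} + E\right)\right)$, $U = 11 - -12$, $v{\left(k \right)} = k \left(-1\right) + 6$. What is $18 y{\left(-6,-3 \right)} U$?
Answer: $29808$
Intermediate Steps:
$v{\left(k \right)} = 6 - k$ ($v{\left(k \right)} = - k + 6 = 6 - k$)
$U = 23$ ($U = 11 + 12 = 23$)
$y{\left(E,j \right)} = \left(4 + E\right) \left(E + j + j \left(6 - j\right)\right)$ ($y{\left(E,j \right)} = \left(E + 4\right) \left(j + \left(j \left(6 - j\right) + E\right)\right) = \left(4 + E\right) \left(j + \left(E + j \left(6 - j\right)\right)\right) = \left(4 + E\right) \left(E + j + j \left(6 - j\right)\right)$)
$18 y{\left(-6,-3 \right)} U = 18 \left(\left(-6\right)^{2} - 4 \left(-3\right)^{2} + 4 \left(-6\right) + 28 \left(-3\right) - - 6 \left(-3\right)^{2} + 7 \left(-6\right) \left(-3\right)\right) 23 = 18 \left(36 - 36 - 24 - 84 - \left(-6\right) 9 + 126\right) 23 = 18 \left(36 - 36 - 24 - 84 + 54 + 126\right) 23 = 18 \cdot 72 \cdot 23 = 1296 \cdot 23 = 29808$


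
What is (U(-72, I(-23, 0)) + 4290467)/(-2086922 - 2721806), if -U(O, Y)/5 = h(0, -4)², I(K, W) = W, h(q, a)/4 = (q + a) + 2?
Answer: -4290147/4808728 ≈ -0.89216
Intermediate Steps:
h(q, a) = 8 + 4*a + 4*q (h(q, a) = 4*((q + a) + 2) = 4*((a + q) + 2) = 4*(2 + a + q) = 8 + 4*a + 4*q)
U(O, Y) = -320 (U(O, Y) = -5*(8 + 4*(-4) + 4*0)² = -5*(8 - 16 + 0)² = -5*(-8)² = -5*64 = -320)
(U(-72, I(-23, 0)) + 4290467)/(-2086922 - 2721806) = (-320 + 4290467)/(-2086922 - 2721806) = 4290147/(-4808728) = 4290147*(-1/4808728) = -4290147/4808728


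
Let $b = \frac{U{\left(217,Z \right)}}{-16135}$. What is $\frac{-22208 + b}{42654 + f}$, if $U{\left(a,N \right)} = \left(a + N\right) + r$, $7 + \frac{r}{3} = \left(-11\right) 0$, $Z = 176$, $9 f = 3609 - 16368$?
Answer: $- \frac{1074979356}{1996044715} \approx -0.53856$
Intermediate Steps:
$f = - \frac{4253}{3}$ ($f = \frac{3609 - 16368}{9} = \frac{1}{9} \left(-12759\right) = - \frac{4253}{3} \approx -1417.7$)
$r = -21$ ($r = -21 + 3 \left(\left(-11\right) 0\right) = -21 + 3 \cdot 0 = -21 + 0 = -21$)
$U{\left(a,N \right)} = -21 + N + a$ ($U{\left(a,N \right)} = \left(a + N\right) - 21 = \left(N + a\right) - 21 = -21 + N + a$)
$b = - \frac{372}{16135}$ ($b = \frac{-21 + 176 + 217}{-16135} = 372 \left(- \frac{1}{16135}\right) = - \frac{372}{16135} \approx -0.023055$)
$\frac{-22208 + b}{42654 + f} = \frac{-22208 - \frac{372}{16135}}{42654 - \frac{4253}{3}} = - \frac{358326452}{16135 \cdot \frac{123709}{3}} = \left(- \frac{358326452}{16135}\right) \frac{3}{123709} = - \frac{1074979356}{1996044715}$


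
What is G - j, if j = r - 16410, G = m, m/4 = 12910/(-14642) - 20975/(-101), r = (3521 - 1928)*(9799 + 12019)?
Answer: -25686625470464/739421 ≈ -3.4739e+7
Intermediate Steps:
r = 34756074 (r = 1593*21818 = 34756074)
m = 611624080/739421 (m = 4*(12910/(-14642) - 20975/(-101)) = 4*(12910*(-1/14642) - 20975*(-1/101)) = 4*(-6455/7321 + 20975/101) = 4*(152906020/739421) = 611624080/739421 ≈ 827.17)
G = 611624080/739421 ≈ 827.17
j = 34739664 (j = 34756074 - 16410 = 34739664)
G - j = 611624080/739421 - 1*34739664 = 611624080/739421 - 34739664 = -25686625470464/739421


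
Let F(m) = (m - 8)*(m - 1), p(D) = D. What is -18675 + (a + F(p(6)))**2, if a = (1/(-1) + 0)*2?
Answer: -18531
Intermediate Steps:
F(m) = (-1 + m)*(-8 + m) (F(m) = (-8 + m)*(-1 + m) = (-1 + m)*(-8 + m))
a = -2 (a = (-1 + 0)*2 = -1*2 = -2)
-18675 + (a + F(p(6)))**2 = -18675 + (-2 + (8 + 6**2 - 9*6))**2 = -18675 + (-2 + (8 + 36 - 54))**2 = -18675 + (-2 - 10)**2 = -18675 + (-12)**2 = -18675 + 144 = -18531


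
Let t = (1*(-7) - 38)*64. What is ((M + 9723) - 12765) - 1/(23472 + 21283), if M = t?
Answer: -265039111/44755 ≈ -5922.0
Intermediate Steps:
t = -2880 (t = (-7 - 38)*64 = -45*64 = -2880)
M = -2880
((M + 9723) - 12765) - 1/(23472 + 21283) = ((-2880 + 9723) - 12765) - 1/(23472 + 21283) = (6843 - 12765) - 1/44755 = -5922 - 1*1/44755 = -5922 - 1/44755 = -265039111/44755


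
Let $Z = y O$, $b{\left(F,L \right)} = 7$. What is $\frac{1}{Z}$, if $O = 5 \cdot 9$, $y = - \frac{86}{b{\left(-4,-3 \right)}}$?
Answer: $- \frac{7}{3870} \approx -0.0018088$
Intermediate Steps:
$y = - \frac{86}{7} \approx -12.286$
$O = 45$
$Z = - \frac{3870}{7}$ ($Z = \left(- \frac{86}{7}\right) 45 = - \frac{3870}{7} \approx -552.86$)
$\frac{1}{Z} = \frac{1}{- \frac{3870}{7}} = - \frac{7}{3870}$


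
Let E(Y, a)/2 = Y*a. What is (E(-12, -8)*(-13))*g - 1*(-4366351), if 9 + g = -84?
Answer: 4598479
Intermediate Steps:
g = -93 (g = -9 - 84 = -93)
E(Y, a) = 2*Y*a (E(Y, a) = 2*(Y*a) = 2*Y*a)
(E(-12, -8)*(-13))*g - 1*(-4366351) = ((2*(-12)*(-8))*(-13))*(-93) - 1*(-4366351) = (192*(-13))*(-93) + 4366351 = -2496*(-93) + 4366351 = 232128 + 4366351 = 4598479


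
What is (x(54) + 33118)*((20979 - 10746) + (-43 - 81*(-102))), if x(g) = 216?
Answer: 615078968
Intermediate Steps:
(x(54) + 33118)*((20979 - 10746) + (-43 - 81*(-102))) = (216 + 33118)*((20979 - 10746) + (-43 - 81*(-102))) = 33334*(10233 + (-43 + 8262)) = 33334*(10233 + 8219) = 33334*18452 = 615078968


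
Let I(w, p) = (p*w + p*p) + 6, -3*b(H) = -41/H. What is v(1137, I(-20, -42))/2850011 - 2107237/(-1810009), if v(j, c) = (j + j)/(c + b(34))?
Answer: 1599070429595756959/1373519499377519839 ≈ 1.1642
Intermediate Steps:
b(H) = 41/(3*H) (b(H) = -(-41)/(3*H) = 41/(3*H))
I(w, p) = 6 + p² + p*w (I(w, p) = (p*w + p²) + 6 = (p² + p*w) + 6 = 6 + p² + p*w)
v(j, c) = 2*j/(41/102 + c) (v(j, c) = (j + j)/(c + (41/3)/34) = (2*j)/(c + (41/3)*(1/34)) = (2*j)/(c + 41/102) = (2*j)/(41/102 + c) = 2*j/(41/102 + c))
v(1137, I(-20, -42))/2850011 - 2107237/(-1810009) = (204*1137/(41 + 102*(6 + (-42)² - 42*(-20))))/2850011 - 2107237/(-1810009) = (204*1137/(41 + 102*(6 + 1764 + 840)))*(1/2850011) - 2107237*(-1/1810009) = (204*1137/(41 + 102*2610))*(1/2850011) + 2107237/1810009 = (204*1137/(41 + 266220))*(1/2850011) + 2107237/1810009 = (204*1137/266261)*(1/2850011) + 2107237/1810009 = (204*1137*(1/266261))*(1/2850011) + 2107237/1810009 = (231948/266261)*(1/2850011) + 2107237/1810009 = 231948/758846778871 + 2107237/1810009 = 1599070429595756959/1373519499377519839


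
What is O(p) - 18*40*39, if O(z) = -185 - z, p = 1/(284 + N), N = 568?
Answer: -24081781/852 ≈ -28265.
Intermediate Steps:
p = 1/852 (p = 1/(284 + 568) = 1/852 ≈ 0.0011737)
O(p) - 18*40*39 = (-185 - 1*1/852) - 18*40*39 = (-185 - 1/852) - 720*39 = -157621/852 - 28080 = -24081781/852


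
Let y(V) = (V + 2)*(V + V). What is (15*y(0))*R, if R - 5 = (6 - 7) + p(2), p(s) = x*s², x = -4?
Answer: 0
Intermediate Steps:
y(V) = 2*V*(2 + V) (y(V) = (2 + V)*(2*V) = 2*V*(2 + V))
p(s) = -4*s²
R = -12 (R = 5 + ((6 - 7) - 4*2²) = 5 + (-1 - 4*4) = 5 + (-1 - 16) = 5 - 17 = -12)
(15*y(0))*R = (15*(2*0*(2 + 0)))*(-12) = (15*(2*0*2))*(-12) = (15*0)*(-12) = 0*(-12) = 0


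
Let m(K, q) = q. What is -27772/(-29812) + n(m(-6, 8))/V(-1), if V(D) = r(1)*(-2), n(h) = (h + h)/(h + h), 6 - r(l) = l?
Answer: 61977/74530 ≈ 0.83157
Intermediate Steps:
r(l) = 6 - l
n(h) = 1 (n(h) = (2*h)/((2*h)) = (2*h)*(1/(2*h)) = 1)
V(D) = -10 (V(D) = (6 - 1*1)*(-2) = (6 - 1)*(-2) = 5*(-2) = -10)
-27772/(-29812) + n(m(-6, 8))/V(-1) = -27772/(-29812) + 1/(-10) = -27772*(-1/29812) + 1*(-⅒) = 6943/7453 - ⅒ = 61977/74530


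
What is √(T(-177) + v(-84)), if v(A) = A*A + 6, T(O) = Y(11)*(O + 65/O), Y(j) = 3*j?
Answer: 2*√1052029/59 ≈ 34.769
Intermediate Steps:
T(O) = 33*O + 2145/O (T(O) = (3*11)*(O + 65/O) = 33*(O + 65/O) = 33*O + 2145/O)
v(A) = 6 + A² (v(A) = A² + 6 = 6 + A²)
√(T(-177) + v(-84)) = √((33*(-177) + 2145/(-177)) + (6 + (-84)²)) = √((-5841 + 2145*(-1/177)) + (6 + 7056)) = √((-5841 - 715/59) + 7062) = √(-345334/59 + 7062) = √(71324/59) = 2*√1052029/59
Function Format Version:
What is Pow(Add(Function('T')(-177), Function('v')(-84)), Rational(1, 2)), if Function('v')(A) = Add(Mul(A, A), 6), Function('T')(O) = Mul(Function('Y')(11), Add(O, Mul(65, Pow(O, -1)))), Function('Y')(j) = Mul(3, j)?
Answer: Mul(Rational(2, 59), Pow(1052029, Rational(1, 2))) ≈ 34.769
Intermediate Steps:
Function('T')(O) = Add(Mul(33, O), Mul(2145, Pow(O, -1))) (Function('T')(O) = Mul(Mul(3, 11), Add(O, Mul(65, Pow(O, -1)))) = Mul(33, Add(O, Mul(65, Pow(O, -1)))) = Add(Mul(33, O), Mul(2145, Pow(O, -1))))
Function('v')(A) = Add(6, Pow(A, 2)) (Function('v')(A) = Add(Pow(A, 2), 6) = Add(6, Pow(A, 2)))
Pow(Add(Function('T')(-177), Function('v')(-84)), Rational(1, 2)) = Pow(Add(Add(Mul(33, -177), Mul(2145, Pow(-177, -1))), Add(6, Pow(-84, 2))), Rational(1, 2)) = Pow(Add(Add(-5841, Mul(2145, Rational(-1, 177))), Add(6, 7056)), Rational(1, 2)) = Pow(Add(Add(-5841, Rational(-715, 59)), 7062), Rational(1, 2)) = Pow(Add(Rational(-345334, 59), 7062), Rational(1, 2)) = Pow(Rational(71324, 59), Rational(1, 2)) = Mul(Rational(2, 59), Pow(1052029, Rational(1, 2)))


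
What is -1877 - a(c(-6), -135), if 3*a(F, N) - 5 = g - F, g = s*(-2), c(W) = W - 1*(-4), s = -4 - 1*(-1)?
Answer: -5644/3 ≈ -1881.3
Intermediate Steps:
s = -3 (s = -4 + 1 = -3)
c(W) = 4 + W (c(W) = W + 4 = 4 + W)
g = 6 (g = -3*(-2) = 6)
a(F, N) = 11/3 - F/3 (a(F, N) = 5/3 + (6 - F)/3 = 5/3 + (2 - F/3) = 11/3 - F/3)
-1877 - a(c(-6), -135) = -1877 - (11/3 - (4 - 6)/3) = -1877 - (11/3 - ⅓*(-2)) = -1877 - (11/3 + ⅔) = -1877 - 1*13/3 = -1877 - 13/3 = -5644/3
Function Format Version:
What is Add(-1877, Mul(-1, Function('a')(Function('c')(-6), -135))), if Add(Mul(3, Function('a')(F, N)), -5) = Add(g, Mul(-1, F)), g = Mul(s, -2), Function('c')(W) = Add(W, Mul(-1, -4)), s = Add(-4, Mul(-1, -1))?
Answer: Rational(-5644, 3) ≈ -1881.3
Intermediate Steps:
s = -3 (s = Add(-4, 1) = -3)
Function('c')(W) = Add(4, W) (Function('c')(W) = Add(W, 4) = Add(4, W))
g = 6 (g = Mul(-3, -2) = 6)
Function('a')(F, N) = Add(Rational(11, 3), Mul(Rational(-1, 3), F)) (Function('a')(F, N) = Add(Rational(5, 3), Mul(Rational(1, 3), Add(6, Mul(-1, F)))) = Add(Rational(5, 3), Add(2, Mul(Rational(-1, 3), F))) = Add(Rational(11, 3), Mul(Rational(-1, 3), F)))
Add(-1877, Mul(-1, Function('a')(Function('c')(-6), -135))) = Add(-1877, Mul(-1, Add(Rational(11, 3), Mul(Rational(-1, 3), Add(4, -6))))) = Add(-1877, Mul(-1, Add(Rational(11, 3), Mul(Rational(-1, 3), -2)))) = Add(-1877, Mul(-1, Add(Rational(11, 3), Rational(2, 3)))) = Add(-1877, Mul(-1, Rational(13, 3))) = Add(-1877, Rational(-13, 3)) = Rational(-5644, 3)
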